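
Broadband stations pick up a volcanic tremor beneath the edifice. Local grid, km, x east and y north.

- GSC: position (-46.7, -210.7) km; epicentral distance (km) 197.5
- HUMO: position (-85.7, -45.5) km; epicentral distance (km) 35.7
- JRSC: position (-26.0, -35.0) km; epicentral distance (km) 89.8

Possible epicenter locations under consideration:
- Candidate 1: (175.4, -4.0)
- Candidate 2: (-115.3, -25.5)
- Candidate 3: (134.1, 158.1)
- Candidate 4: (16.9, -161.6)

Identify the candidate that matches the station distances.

Candidate 2

For each candidate, compare |candidate − station| to the reported distance:
Candidate 1: residuals GSC 105.9, HUMO 228.7, JRSC 114.0 → max 228.7 km
Candidate 2: residuals GSC 0.0, HUMO 0.0, JRSC 0.0 → max 0.0 km
Candidate 3: residuals GSC 213.2, HUMO 263.9, JRSC 161.0 → max 263.9 km
Candidate 4: residuals GSC 117.2, HUMO 119.2, JRSC 43.9 → max 119.2 km
Only Candidate 2 has all residuals ≈ 0.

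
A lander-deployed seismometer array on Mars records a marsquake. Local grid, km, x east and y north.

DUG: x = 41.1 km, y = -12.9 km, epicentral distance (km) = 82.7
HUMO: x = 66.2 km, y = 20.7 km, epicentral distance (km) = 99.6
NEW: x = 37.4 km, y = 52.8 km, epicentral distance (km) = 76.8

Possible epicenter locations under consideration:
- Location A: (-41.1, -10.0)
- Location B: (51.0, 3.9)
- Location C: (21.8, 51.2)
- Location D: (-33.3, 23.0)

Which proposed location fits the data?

Location D

For each candidate, compare |candidate − station| to the reported distance:
Location A: residuals DUG 0.4, HUMO 12.0, NEW 23.7 → max 23.7 km
Location B: residuals DUG 63.2, HUMO 76.9, NEW 26.0 → max 76.9 km
Location C: residuals DUG 15.8, HUMO 45.7, NEW 61.1 → max 61.1 km
Location D: residuals DUG 0.1, HUMO 0.1, NEW 0.1 → max 0.1 km
Only Location D has all residuals ≈ 0.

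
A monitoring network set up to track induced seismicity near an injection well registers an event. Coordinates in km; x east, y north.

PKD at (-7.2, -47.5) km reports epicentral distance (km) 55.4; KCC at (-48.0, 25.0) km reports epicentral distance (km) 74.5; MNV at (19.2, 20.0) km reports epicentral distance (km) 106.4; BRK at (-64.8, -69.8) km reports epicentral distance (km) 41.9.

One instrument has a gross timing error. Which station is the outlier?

BRK

Solve using three stations at a time. Using PKD, KCC, MNV (subtract circle equations pairwise → linear system) gives (x, y) ≈ (-62.6, -48.0).
Distances from that point to each station vs reported:
  PKD: calculated 55.4 vs reported 55.4 → residual 0.0 km
  KCC: calculated 74.5 vs reported 74.5 → residual 0.0 km
  MNV: calculated 106.4 vs reported 106.4 → residual 0.0 km
  BRK: calculated 21.9 vs reported 41.9 → residual 20.0 km
PKD, KCC, MNV are mutually consistent (residuals ≈ 0); BRK is off by 20.0 km.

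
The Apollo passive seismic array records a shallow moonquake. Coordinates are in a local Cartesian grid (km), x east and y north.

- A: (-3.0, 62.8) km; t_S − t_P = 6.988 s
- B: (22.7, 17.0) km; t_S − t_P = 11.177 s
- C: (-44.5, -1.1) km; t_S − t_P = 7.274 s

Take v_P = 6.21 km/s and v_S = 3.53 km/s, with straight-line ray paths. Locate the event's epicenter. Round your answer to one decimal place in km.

x ≈ -59.8 km, y ≈ 56.4 km

Distance from S−P lag: d = Δt · v_P v_S / (v_P − v_S) = Δt · (6.21·3.53)/(6.21−3.53) ≈ 8.1796·Δt.
So d_A = 57.16, d_B = 91.42, d_C = 59.50 km.
Circle about each station: (x + 3.0)² + (y − 62.8)² = 57.16²; (x − 22.7)² + (y − 17.0)² = 91.42²; (x + 44.5)² + (y + 1.1)² = 59.50².
Subtracting the A equation from the B and C equations removes the quadratic terms:
51.4 x − 91.6 y = -8238.90
-83.0 x − 127.8 y = -2244.36
Solving the 2×2 system: x ≈ -59.8, y ≈ 56.4 km.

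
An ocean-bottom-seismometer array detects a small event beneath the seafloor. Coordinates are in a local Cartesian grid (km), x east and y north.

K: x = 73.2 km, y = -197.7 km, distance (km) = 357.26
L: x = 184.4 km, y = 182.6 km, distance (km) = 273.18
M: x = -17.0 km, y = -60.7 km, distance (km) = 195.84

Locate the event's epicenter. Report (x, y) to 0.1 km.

Circle about each station: (x − 73.2)² + (y + 197.7)² = 357.26²; (x − 184.4)² + (y − 182.6)² = 273.18²; (x + 17.0)² + (y + 60.7)² = 195.84².
Subtracting pairs of circle equations eliminates x²+y² and gives linear equations (the radical axes):
222.4 x + 760.6 y = 75909.99
-180.4 x + 274.0 y = 48811.36
Solving the 2×2 system: x ≈ -82.4, y ≈ 123.9 km.

x ≈ -82.4 km, y ≈ 123.9 km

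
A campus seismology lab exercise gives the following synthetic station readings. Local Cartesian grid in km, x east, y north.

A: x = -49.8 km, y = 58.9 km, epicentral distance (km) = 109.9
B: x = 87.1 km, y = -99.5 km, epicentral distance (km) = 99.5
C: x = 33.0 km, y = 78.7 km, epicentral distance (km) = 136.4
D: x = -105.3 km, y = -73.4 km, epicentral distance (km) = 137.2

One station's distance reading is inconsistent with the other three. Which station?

C

Solve using three stations at a time. Using A, B, D (subtract circle equations pairwise → linear system) gives (x, y) ≈ (22.6, -23.8).
Distances from that point to each station vs reported:
  A: calculated 109.9 vs reported 109.9 → residual 0.0 km
  B: calculated 99.5 vs reported 99.5 → residual 0.0 km
  C: calculated 103.0 vs reported 136.4 → residual 33.4 km
  D: calculated 137.2 vs reported 137.2 → residual 0.0 km
A, B, D are mutually consistent (residuals ≈ 0); C is off by 33.4 km.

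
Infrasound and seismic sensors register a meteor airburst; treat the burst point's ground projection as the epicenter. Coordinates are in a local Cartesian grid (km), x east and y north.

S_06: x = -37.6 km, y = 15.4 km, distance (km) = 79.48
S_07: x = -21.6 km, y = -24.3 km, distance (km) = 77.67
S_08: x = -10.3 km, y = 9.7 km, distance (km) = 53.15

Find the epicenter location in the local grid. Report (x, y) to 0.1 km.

Circle about each station: (x + 37.6)² + (y − 15.4)² = 79.48²; (x + 21.6)² + (y + 24.3)² = 77.67²; (x + 10.3)² + (y − 9.7)² = 53.15².
Subtracting pairs of circle equations eliminates x²+y² and gives linear equations (the radical axes):
32.0 x − 79.4 y = -309.43
54.6 x − 11.4 y = 2041.41
Solving the 2×2 system: x ≈ 41.7, y ≈ 20.7 km.

(41.7, 20.7)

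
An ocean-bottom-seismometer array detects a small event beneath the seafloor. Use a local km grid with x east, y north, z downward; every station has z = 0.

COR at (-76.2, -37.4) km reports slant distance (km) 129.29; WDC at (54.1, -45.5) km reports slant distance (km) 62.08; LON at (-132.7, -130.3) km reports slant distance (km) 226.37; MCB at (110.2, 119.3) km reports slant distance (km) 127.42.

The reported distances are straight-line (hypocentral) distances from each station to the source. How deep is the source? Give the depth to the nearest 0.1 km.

Each station gives a sphere (x−x_i)² + (y−y_i)² + z² = d_i² (stations at z=0).
Subtracting the COR sphere from WDC and LON: z² cancels, leaving linear equations in x and y:
260.6 x − 16.2 y = 10653.84
-113.0 x − 185.8 y = -7145.29
Solving: x ≈ 41.696, y ≈ 13.098 km (keep extra digits for the depth step; rounded: 41.7, 13.1).
Then from the COR sphere: z² = 129.29² − (x + 76.2)² − (y + 37.4)² with x = 41.696, y = 13.098, so z ≈ 16.321 ≈ 16.3 km.
Check against MCB (with the unrounded solution): distance 127.43 ≈ 127.42 km. ✓

z ≈ 16.3 km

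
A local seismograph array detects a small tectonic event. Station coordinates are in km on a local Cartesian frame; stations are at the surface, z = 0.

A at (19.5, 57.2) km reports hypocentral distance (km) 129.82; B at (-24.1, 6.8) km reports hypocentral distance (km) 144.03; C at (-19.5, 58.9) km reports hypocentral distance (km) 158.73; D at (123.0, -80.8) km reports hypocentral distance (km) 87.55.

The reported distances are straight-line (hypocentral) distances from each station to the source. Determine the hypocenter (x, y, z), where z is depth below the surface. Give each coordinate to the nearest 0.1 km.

Each station gives a sphere (x−x_i)² + (y−y_i)² + z² = d_i² (stations at z=0).
Subtracting the A sphere from B and C: z² cancels, leaving linear equations in x and y:
-87.2 x − 100.8 y = -6916.45
-78.0 x + 3.4 y = -8144.61
Solving: x ≈ 103.506, y ≈ -20.925 km (keep extra digits for the depth step; rounded: 103.5, -20.9).
Then from the A sphere: z² = 129.82² − (x − 19.5)² − (y − 57.2)² with x = 103.506, y = -20.925, so z ≈ 60.768 ≈ 60.8 km.
Check against D (with the unrounded solution): distance 87.51 ≈ 87.55 km. ✓

x ≈ 103.5 km, y ≈ -20.9 km, depth ≈ 60.8 km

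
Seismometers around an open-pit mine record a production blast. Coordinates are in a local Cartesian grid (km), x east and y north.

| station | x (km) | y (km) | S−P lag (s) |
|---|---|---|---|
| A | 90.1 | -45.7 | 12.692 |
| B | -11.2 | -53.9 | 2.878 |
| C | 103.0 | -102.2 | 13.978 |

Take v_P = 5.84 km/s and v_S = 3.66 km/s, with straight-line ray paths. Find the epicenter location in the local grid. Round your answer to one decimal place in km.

-31.1 km east, -73.9 km north

Distance from S−P lag: d = Δt · v_P v_S / (v_P − v_S) = Δt · (5.84·3.66)/(5.84−3.66) ≈ 9.8048·Δt.
So d_A = 124.44, d_B = 28.22, d_C = 137.05 km.
Circle about each station: (x − 90.1)² + (y + 45.7)² = 124.44²; (x + 11.2)² + (y + 53.9)² = 28.22²; (x − 103.0)² + (y + 102.2)² = 137.05².
Subtracting pairs of circle equations eliminates x²+y² and gives linear equations (the radical axes):
-202.6 x − 16.4 y = 7513.10
25.8 x − 113.0 y = 7549.95
Solving the 2×2 system: x ≈ -31.1, y ≈ -73.9 km.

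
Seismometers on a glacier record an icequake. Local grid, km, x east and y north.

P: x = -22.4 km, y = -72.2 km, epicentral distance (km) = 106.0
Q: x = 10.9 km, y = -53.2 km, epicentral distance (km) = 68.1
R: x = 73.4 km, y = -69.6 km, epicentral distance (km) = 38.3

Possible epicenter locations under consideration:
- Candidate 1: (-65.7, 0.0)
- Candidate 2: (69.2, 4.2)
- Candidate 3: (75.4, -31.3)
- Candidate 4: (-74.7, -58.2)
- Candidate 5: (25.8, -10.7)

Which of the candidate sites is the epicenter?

Candidate 3

For each candidate, compare |candidate − station| to the reported distance:
Candidate 1: residuals P 21.8, Q 25.2, R 117.2 → max 117.2 km
Candidate 2: residuals P 13.3, Q 13.7, R 35.6 → max 35.6 km
Candidate 3: residuals P 0.0, Q 0.0, R 0.1 → max 0.1 km
Candidate 4: residuals P 51.9, Q 17.6, R 110.2 → max 110.2 km
Candidate 5: residuals P 27.9, Q 23.1, R 37.4 → max 37.4 km
Only Candidate 3 has all residuals ≈ 0.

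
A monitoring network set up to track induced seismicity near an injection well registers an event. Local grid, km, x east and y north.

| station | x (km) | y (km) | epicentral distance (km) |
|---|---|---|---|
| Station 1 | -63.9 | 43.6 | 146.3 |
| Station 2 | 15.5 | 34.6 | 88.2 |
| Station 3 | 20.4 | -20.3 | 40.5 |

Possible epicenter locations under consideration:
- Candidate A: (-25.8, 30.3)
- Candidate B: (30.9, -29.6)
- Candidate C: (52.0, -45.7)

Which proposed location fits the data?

For each candidate, compare |candidate − station| to the reported distance:
Candidate A: residuals Station 1 105.9, Station 2 46.7, Station 3 28.0 → max 105.9 km
Candidate B: residuals Station 1 26.5, Station 2 22.2, Station 3 26.5 → max 26.5 km
Candidate C: residuals Station 1 0.0, Station 2 0.0, Station 3 0.0 → max 0.0 km
Only Candidate C has all residuals ≈ 0.

Candidate C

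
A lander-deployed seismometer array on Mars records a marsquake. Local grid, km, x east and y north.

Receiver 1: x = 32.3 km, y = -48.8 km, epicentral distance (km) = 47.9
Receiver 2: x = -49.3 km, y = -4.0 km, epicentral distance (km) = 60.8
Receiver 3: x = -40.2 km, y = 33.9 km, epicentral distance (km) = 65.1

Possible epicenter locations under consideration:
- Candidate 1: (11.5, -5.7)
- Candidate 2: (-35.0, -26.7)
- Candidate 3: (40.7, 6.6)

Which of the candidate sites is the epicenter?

Candidate 1

For each candidate, compare |candidate − station| to the reported distance:
Candidate 1: residuals Receiver 1 0.0, Receiver 2 0.0, Receiver 3 0.0 → max 0.0 km
Candidate 2: residuals Receiver 1 22.9, Receiver 2 34.0, Receiver 3 4.3 → max 34.0 km
Candidate 3: residuals Receiver 1 8.1, Receiver 2 29.8, Receiver 3 20.3 → max 29.8 km
Only Candidate 1 has all residuals ≈ 0.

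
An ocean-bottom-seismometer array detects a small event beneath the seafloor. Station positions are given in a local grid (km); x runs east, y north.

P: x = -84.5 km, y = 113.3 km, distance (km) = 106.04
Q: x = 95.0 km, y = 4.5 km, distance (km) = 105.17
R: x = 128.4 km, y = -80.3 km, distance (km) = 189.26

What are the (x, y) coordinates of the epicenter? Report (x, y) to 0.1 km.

x ≈ 11.7 km, y ≈ 68.7 km

Circle about each station: (x + 84.5)² + (y − 113.3)² = 106.04²; (x − 95.0)² + (y − 4.5)² = 105.17²; (x − 128.4)² + (y + 80.3)² = 189.26².
Subtracting the P equation from the Q and R equations removes the quadratic terms:
359.0 x − 217.6 y = -10748.14
425.8 x − 387.2 y = -21617.36
Solving the 2×2 system: x ≈ 11.7, y ≈ 68.7 km.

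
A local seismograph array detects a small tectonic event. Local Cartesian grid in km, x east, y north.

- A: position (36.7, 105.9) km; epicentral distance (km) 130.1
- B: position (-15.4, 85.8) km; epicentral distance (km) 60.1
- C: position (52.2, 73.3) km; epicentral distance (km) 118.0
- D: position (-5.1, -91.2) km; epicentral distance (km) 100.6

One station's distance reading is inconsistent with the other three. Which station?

Solve using three stations at a time. Using A, C, D (subtract circle equations pairwise → linear system) gives (x, y) ≈ (-42.2, 2.4).
Distances from that point to each station vs reported:
  A: calculated 130.1 vs reported 130.1 → residual 0.0 km
  B: calculated 87.6 vs reported 60.1 → residual 27.5 km
  C: calculated 118.0 vs reported 118.0 → residual 0.0 km
  D: calculated 100.6 vs reported 100.6 → residual 0.0 km
A, C, D are mutually consistent (residuals ≈ 0); B is off by 27.5 km.

B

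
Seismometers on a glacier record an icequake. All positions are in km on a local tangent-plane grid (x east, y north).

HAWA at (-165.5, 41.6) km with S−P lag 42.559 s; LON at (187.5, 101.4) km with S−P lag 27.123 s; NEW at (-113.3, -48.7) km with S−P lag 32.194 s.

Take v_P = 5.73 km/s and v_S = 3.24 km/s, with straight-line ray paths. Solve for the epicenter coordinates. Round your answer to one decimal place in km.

Distance from S−P lag: d = Δt · v_P v_S / (v_P − v_S) = Δt · (5.73·3.24)/(5.73−3.24) ≈ 7.4559·Δt.
So d_HAWA = 317.32, d_LON = 202.23, d_NEW = 240.04 km.
Circle about each station: (x + 165.5)² + (y − 41.6)² = 317.32²; (x − 187.5)² + (y − 101.4)² = 202.23²; (x + 113.3)² + (y + 48.7)² = 240.04².
Subtracting pairs of circle equations eliminates x²+y² and gives linear equations (the radical axes):
706.0 x + 119.6 y = 76112.41
104.4 x − 180.6 y = 29160.55
Solving the 2×2 system: x ≈ 123.1, y ≈ -90.3 km.

x ≈ 123.1 km, y ≈ -90.3 km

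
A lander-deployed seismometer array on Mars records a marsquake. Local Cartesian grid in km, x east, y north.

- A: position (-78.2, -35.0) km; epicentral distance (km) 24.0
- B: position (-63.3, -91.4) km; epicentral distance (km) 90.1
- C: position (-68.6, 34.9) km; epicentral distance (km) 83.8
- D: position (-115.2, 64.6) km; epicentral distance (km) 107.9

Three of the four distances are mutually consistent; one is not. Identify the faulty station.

Solve using three stations at a time. Using A, C, D (subtract circle equations pairwise → linear system) gives (x, y) ≈ (-101.0, -42.4).
Distances from that point to each station vs reported:
  A: calculated 24.0 vs reported 24.0 → residual 0.0 km
  B: calculated 61.9 vs reported 90.1 → residual 28.2 km
  C: calculated 83.8 vs reported 83.8 → residual 0.0 km
  D: calculated 107.9 vs reported 107.9 → residual 0.0 km
A, C, D are mutually consistent (residuals ≈ 0); B is off by 28.2 km.

B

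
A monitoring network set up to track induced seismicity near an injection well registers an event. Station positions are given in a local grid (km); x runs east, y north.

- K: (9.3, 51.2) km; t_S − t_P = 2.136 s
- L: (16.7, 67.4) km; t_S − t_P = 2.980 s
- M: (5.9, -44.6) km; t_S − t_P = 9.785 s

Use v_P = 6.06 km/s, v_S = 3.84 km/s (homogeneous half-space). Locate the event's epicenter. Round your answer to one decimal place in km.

Distance from S−P lag: d = Δt · v_P v_S / (v_P − v_S) = Δt · (6.06·3.84)/(6.06−3.84) ≈ 10.4822·Δt.
So d_K = 22.39, d_L = 31.24, d_M = 102.57 km.
Circle about each station: (x − 9.3)² + (y − 51.2)² = 22.39²; (x − 16.7)² + (y − 67.4)² = 31.24²; (x − 5.9)² + (y + 44.6)² = 102.57².
Subtracting the K equation from the L and M equations removes the quadratic terms:
14.8 x + 32.4 y = 1639.09
-6.8 x − 191.6 y = -10703.25
Solving the 2×2 system: x ≈ -12.5, y ≈ 56.3 km.

-12.5 km east, 56.3 km north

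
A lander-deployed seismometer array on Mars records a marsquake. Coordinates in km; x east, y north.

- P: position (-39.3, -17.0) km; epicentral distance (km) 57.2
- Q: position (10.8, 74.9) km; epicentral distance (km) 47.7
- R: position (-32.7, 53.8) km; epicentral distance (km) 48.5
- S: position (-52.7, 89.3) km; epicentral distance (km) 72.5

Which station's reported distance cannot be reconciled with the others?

Solve using three stations at a time. Using P, Q, S (subtract circle equations pairwise → linear system) gives (x, y) ≈ (-9.0, 31.5).
Distances from that point to each station vs reported:
  P: calculated 57.2 vs reported 57.2 → residual 0.0 km
  Q: calculated 47.7 vs reported 47.7 → residual 0.0 km
  R: calculated 32.6 vs reported 48.5 → residual 15.9 km
  S: calculated 72.5 vs reported 72.5 → residual 0.0 km
P, Q, S are mutually consistent (residuals ≈ 0); R is off by 15.9 km.

R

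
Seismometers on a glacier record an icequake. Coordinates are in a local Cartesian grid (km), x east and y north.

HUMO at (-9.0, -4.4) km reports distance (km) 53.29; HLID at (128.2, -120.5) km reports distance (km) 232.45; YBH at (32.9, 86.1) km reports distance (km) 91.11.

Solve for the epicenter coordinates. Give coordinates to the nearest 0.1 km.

(-43.4, 36.3)

Circle about each station: (x + 9.0)² + (y + 4.4)² = 53.29²; (x − 128.2)² + (y + 120.5)² = 232.45²; (x − 32.9)² + (y − 86.1)² = 91.11².
Subtracting the HUMO equation from the HLID and YBH equations removes the quadratic terms:
274.4 x − 232.2 y = -20338.05
83.8 x + 181.0 y = 2934.05
Solving the 2×2 system: x ≈ -43.4, y ≈ 36.3 km.
Check against HUMO (with the unrounded x, y): √((x + 9.0)²+(y + 4.4)²) = 53.29 ≈ 53.29 km. ✓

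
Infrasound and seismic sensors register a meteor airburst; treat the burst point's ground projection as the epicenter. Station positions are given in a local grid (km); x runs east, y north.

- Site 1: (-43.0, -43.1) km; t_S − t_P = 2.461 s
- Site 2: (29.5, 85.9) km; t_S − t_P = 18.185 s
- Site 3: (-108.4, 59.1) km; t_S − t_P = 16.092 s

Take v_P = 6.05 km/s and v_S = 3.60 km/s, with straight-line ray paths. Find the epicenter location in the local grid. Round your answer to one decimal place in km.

(-33.7, -62.9)

Distance from S−P lag: d = Δt · v_P v_S / (v_P − v_S) = Δt · (6.05·3.60)/(6.05−3.60) ≈ 8.8898·Δt.
So d_Site 1 = 21.88, d_Site 2 = 161.66, d_Site 3 = 143.05 km.
Circle about each station: (x + 43.0)² + (y + 43.1)² = 21.88²; (x − 29.5)² + (y − 85.9)² = 161.66²; (x + 108.4)² + (y − 59.1)² = 143.05².
Subtracting pairs of circle equations eliminates x²+y² and gives linear equations (the radical axes):
145.0 x + 258.0 y = -21112.77
-130.8 x + 204.4 y = -8447.81
Solving the 2×2 system: x ≈ -33.7, y ≈ -62.9 km.
Check against Site 1 (with the unrounded x, y): √((x + 43.0)²+(y + 43.1)²) = 21.87 ≈ 21.88 km. ✓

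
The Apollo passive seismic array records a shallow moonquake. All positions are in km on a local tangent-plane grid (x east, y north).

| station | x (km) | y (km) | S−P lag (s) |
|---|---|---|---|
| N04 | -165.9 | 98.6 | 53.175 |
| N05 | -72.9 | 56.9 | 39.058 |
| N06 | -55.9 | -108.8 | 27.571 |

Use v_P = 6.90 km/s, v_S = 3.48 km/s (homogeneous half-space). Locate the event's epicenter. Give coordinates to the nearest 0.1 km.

Distance from S−P lag: d = Δt · v_P v_S / (v_P − v_S) = Δt · (6.90·3.48)/(6.90−3.48) ≈ 7.0211·Δt.
So d_N04 = 373.34, d_N05 = 274.23, d_N06 = 193.58 km.
Circle about each station: (x + 165.9)² + (y − 98.6)² = 373.34²; (x + 72.9)² + (y − 56.9)² = 274.23²; (x + 55.9)² + (y + 108.8)² = 193.58².
Subtracting pairs of circle equations eliminates x²+y² and gives linear equations (the radical axes):
186.0 x − 83.4 y = 35487.91
220.0 x − 414.8 y = 79627.02
Solving the 2×2 system: x ≈ 137.4, y ≈ -119.1 km.
Check against N04 (with the unrounded x, y): √((x + 165.9)²+(y − 98.6)²) = 373.33 ≈ 373.34 km. ✓

x ≈ 137.4 km, y ≈ -119.1 km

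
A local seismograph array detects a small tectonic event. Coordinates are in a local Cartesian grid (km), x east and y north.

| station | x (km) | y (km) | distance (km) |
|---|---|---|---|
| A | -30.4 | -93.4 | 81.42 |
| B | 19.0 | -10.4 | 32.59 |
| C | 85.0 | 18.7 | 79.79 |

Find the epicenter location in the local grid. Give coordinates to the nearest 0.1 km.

Circle about each station: (x + 30.4)² + (y + 93.4)² = 81.42²; (x − 19.0)² + (y + 10.4)² = 32.59²; (x − 85.0)² + (y − 18.7)² = 79.79².
Subtracting pairs of circle equations eliminates x²+y² and gives linear equations (the radical axes):
98.8 x + 166.0 y = -3611.45
230.8 x + 224.2 y = -1810.26
Solving the 2×2 system: x ≈ 31.5, y ≈ -40.5 km.
Check against A (with the unrounded x, y): √((x + 30.4)²+(y + 93.4)²) = 81.42 ≈ 81.42 km. ✓

(31.5, -40.5)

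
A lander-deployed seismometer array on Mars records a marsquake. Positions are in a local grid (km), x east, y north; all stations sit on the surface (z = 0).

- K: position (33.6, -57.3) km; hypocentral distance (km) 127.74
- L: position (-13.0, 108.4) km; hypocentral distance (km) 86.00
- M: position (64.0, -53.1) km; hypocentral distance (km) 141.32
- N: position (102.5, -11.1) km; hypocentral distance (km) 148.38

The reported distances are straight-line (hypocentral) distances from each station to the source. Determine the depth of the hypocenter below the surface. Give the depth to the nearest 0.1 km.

54.1 km

Each station gives a sphere (x−x_i)² + (y−y_i)² + z² = d_i² (stations at z=0).
Subtracting the K sphere from L and M: z² cancels, leaving linear equations in x and y:
-93.2 x + 331.4 y = 16428.82
60.8 x + 8.4 y = -1150.47
Solving: x ≈ -24.807, y ≈ 42.597 km (keep extra digits for the depth step; rounded: -24.8, 42.6).
Then from the K sphere: z² = 127.74² − (x − 33.6)² − (y + 57.3)² with x = -24.807, y = 42.597, so z ≈ 54.099 ≈ 54.1 km.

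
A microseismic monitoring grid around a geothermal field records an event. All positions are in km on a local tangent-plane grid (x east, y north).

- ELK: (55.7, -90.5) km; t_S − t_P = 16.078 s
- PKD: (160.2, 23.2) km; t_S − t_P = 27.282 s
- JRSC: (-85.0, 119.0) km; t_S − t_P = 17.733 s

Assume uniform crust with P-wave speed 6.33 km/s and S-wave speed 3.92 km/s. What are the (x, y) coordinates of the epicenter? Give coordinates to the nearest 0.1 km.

Distance from S−P lag: d = Δt · v_P v_S / (v_P − v_S) = Δt · (6.33·3.92)/(6.33−3.92) ≈ 10.2961·Δt.
So d_ELK = 165.54, d_PKD = 280.90, d_JRSC = 182.58 km.
Circle about each station: (x − 55.7)² + (y + 90.5)² = 165.54²; (x − 160.2)² + (y − 23.2)² = 280.90²; (x + 85.0)² + (y − 119.0)² = 182.58².
Subtracting pairs of circle equations eliminates x²+y² and gives linear equations (the radical axes):
209.0 x + 227.4 y = -36591.78
-281.4 x + 419.0 y = 4161.30
Solving the 2×2 system: x ≈ -107.4, y ≈ -62.2 km.

(-107.4, -62.2)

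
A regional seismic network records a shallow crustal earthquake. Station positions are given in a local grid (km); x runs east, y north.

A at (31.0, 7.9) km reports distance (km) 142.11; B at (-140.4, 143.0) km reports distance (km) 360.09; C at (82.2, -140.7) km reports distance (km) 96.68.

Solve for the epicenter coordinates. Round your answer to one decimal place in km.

Circle about each station: (x − 31.0)² + (y − 7.9)² = 142.11²; (x + 140.4)² + (y − 143.0)² = 360.09²; (x − 82.2)² + (y + 140.7)² = 96.68².
Subtracting pairs of circle equations eliminates x²+y² and gives linear equations (the radical axes):
-342.8 x + 270.2 y = -70331.81
102.4 x − 297.2 y = 36378.15
Solving the 2×2 system: x ≈ 149.2, y ≈ -71.0 km.
Check against A (with the unrounded x, y): √((x − 31.0)²+(y − 7.9)²) = 142.12 ≈ 142.11 km. ✓

x ≈ 149.2 km, y ≈ -71.0 km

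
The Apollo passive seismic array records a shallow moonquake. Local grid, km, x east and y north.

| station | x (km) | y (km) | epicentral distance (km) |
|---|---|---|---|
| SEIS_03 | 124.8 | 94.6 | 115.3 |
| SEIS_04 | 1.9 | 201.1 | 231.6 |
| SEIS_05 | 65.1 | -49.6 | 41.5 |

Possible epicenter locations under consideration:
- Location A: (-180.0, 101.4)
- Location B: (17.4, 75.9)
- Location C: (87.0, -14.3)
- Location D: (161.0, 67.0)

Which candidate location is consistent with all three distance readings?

For each candidate, compare |candidate − station| to the reported distance:
Location A: residuals SEIS_03 189.6, SEIS_04 24.2, SEIS_05 246.4 → max 246.4 km
Location B: residuals SEIS_03 6.3, SEIS_04 105.4, SEIS_05 92.8 → max 105.4 km
Location C: residuals SEIS_03 0.0, SEIS_04 0.0, SEIS_05 0.0 → max 0.0 km
Location D: residuals SEIS_03 69.8, SEIS_04 23.5, SEIS_05 109.5 → max 109.5 km
Only Location C has all residuals ≈ 0.

Location C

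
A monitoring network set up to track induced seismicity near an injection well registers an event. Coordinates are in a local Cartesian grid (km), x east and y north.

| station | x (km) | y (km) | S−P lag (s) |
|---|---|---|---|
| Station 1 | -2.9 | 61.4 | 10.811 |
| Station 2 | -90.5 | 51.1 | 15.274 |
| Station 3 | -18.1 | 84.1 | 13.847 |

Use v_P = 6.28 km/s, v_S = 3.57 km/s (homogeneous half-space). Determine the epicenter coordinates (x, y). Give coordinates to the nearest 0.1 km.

(8.6, -27.3)

Distance from S−P lag: d = Δt · v_P v_S / (v_P − v_S) = Δt · (6.28·3.57)/(6.28−3.57) ≈ 8.2729·Δt.
So d_Station 1 = 89.44, d_Station 2 = 126.36, d_Station 3 = 114.56 km.
Circle about each station: (x + 2.9)² + (y − 61.4)² = 89.44²; (x + 90.5)² + (y − 51.1)² = 126.36²; (x + 18.1)² + (y − 84.1)² = 114.56².
Subtracting pairs of circle equations eliminates x²+y² and gives linear equations (the radical axes):
-175.2 x − 20.6 y = -944.25
-30.4 x + 45.4 y = -1502.43
Solving the 2×2 system: x ≈ 8.6, y ≈ -27.3 km.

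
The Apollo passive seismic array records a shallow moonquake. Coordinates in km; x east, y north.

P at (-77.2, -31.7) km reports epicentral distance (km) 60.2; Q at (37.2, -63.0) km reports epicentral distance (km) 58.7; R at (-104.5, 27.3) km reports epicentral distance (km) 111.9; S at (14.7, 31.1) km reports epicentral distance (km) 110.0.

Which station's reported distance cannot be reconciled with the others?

Solve using three stations at a time. Using P, Q, R (subtract circle equations pairwise → linear system) gives (x, y) ≈ (-18.3, -44.0).
Distances from that point to each station vs reported:
  P: calculated 60.2 vs reported 60.2 → residual 0.0 km
  Q: calculated 58.7 vs reported 58.7 → residual 0.0 km
  R: calculated 111.9 vs reported 111.9 → residual 0.0 km
  S: calculated 82.1 vs reported 110.0 → residual 27.9 km
P, Q, R are mutually consistent (residuals ≈ 0); S is off by 27.9 km.

S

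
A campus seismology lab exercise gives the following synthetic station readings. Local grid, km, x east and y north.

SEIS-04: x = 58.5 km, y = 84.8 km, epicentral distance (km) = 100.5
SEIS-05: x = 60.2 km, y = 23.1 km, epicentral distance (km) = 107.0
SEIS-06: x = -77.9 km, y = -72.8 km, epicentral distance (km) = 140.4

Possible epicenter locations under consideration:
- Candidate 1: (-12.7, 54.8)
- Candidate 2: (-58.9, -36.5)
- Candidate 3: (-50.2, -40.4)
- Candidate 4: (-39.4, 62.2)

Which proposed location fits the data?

For each candidate, compare |candidate − station| to the reported distance:
Candidate 1: residuals SEIS-04 23.2, SEIS-05 27.5, SEIS-06 2.9 → max 27.5 km
Candidate 2: residuals SEIS-04 68.3, SEIS-05 26.2, SEIS-06 99.4 → max 99.4 km
Candidate 3: residuals SEIS-04 65.3, SEIS-05 20.4, SEIS-06 97.8 → max 97.8 km
Candidate 4: residuals SEIS-04 0.0, SEIS-05 0.0, SEIS-06 0.0 → max 0.0 km
Only Candidate 4 has all residuals ≈ 0.

Candidate 4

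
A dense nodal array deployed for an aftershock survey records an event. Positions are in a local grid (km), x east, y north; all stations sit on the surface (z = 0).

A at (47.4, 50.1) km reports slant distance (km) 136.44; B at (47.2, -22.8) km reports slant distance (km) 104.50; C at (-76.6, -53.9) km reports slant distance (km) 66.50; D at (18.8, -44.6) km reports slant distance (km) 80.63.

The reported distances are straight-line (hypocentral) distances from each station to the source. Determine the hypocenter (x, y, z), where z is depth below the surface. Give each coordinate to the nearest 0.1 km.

Each station gives a sphere (x−x_i)² + (y−y_i)² + z² = d_i² (stations at z=0).
Subtracting the A sphere from B and C: z² cancels, leaving linear equations in x and y:
-0.4 x − 145.8 y = 5686.53
-248.0 x − 208.0 y = 18209.62
Solving: x ≈ -40.808, y ≈ -38.890 km (keep extra digits for the depth step; rounded: -40.8, -38.9).
Then from the A sphere: z² = 136.44² − (x − 47.4)² − (y − 50.1)² with x = -40.808, y = -38.890, so z ≈ 54.000 ≈ 54.0 km.

x ≈ -40.8 km, y ≈ -38.9 km, depth ≈ 54.0 km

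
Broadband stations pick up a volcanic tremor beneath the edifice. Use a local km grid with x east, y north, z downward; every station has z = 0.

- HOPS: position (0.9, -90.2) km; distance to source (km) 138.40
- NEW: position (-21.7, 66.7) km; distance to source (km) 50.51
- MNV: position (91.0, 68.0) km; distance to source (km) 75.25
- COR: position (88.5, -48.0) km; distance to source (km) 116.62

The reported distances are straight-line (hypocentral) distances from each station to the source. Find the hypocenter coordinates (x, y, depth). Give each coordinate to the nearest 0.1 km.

x ≈ 21.1 km, y ≈ 45.7 km, depth ≈ 16.7 km

Each station gives a sphere (x−x_i)² + (y−y_i)² + z² = d_i² (stations at z=0).
Subtracting the HOPS sphere from NEW and MNV: z² cancels, leaving linear equations in x and y:
-45.2 x + 313.8 y = 13386.23
180.2 x + 316.4 y = 18260.15
Solving: x ≈ 21.096, y ≈ 45.697 km (keep extra digits for the depth step; rounded: 21.1, 45.7).
Then from the HOPS sphere: z² = 138.40² − (x − 0.9)² − (y + 90.2)² with x = 21.096, y = 45.697, so z ≈ 16.694 ≈ 16.7 km.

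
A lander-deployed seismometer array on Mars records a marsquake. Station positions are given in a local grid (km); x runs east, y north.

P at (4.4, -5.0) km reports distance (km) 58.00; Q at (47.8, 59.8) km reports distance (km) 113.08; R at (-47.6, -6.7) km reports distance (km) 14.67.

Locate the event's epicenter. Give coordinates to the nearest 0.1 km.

Circle about each station: (x − 4.4)² + (y + 5.0)² = 58.00²; (x − 47.8)² + (y − 59.8)² = 113.08²; (x + 47.6)² + (y + 6.7)² = 14.67².
Subtracting pairs of circle equations eliminates x²+y² and gives linear equations (the radical axes):
86.8 x + 129.6 y = -3606.57
-104.0 x − 3.4 y = 5415.08
Solving the 2×2 system: x ≈ -52.3, y ≈ 7.2 km.

(-52.3, 7.2)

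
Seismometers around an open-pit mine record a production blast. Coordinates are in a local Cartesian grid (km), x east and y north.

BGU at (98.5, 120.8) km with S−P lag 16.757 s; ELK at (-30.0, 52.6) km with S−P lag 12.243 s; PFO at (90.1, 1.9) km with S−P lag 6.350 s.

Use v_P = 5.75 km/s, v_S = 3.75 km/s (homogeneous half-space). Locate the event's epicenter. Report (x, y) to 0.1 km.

x ≈ 49.2 km, y ≈ -53.0 km

Distance from S−P lag: d = Δt · v_P v_S / (v_P − v_S) = Δt · (5.75·3.75)/(5.75−3.75) ≈ 10.7812·Δt.
So d_BGU = 180.66, d_ELK = 131.99, d_PFO = 68.46 km.
Circle about each station: (x − 98.5)² + (y − 120.8)² = 180.66²; (x + 30.0)² + (y − 52.6)² = 131.99²; (x − 90.1)² + (y − 1.9)² = 68.46².
Subtracting the BGU equation from the ELK and PFO equations removes the quadratic terms:
-257.0 x − 136.4 y = -5411.45
-16.8 x − 237.8 y = 11777.99
Solving the 2×2 system: x ≈ 49.2, y ≈ -53.0 km.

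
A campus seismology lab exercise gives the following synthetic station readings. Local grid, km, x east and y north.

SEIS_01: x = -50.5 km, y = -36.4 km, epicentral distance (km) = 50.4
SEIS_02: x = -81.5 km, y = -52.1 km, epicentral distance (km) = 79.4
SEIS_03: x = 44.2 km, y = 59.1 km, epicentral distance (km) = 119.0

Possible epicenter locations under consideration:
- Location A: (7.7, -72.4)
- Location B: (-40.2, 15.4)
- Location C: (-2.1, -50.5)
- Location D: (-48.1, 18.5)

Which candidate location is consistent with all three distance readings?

Location C

For each candidate, compare |candidate − station| to the reported distance:
Location A: residuals SEIS_01 18.0, SEIS_02 12.1, SEIS_03 17.5 → max 18.0 km
Location B: residuals SEIS_01 2.4, SEIS_02 0.3, SEIS_03 24.0 → max 24.0 km
Location C: residuals SEIS_01 0.0, SEIS_02 0.0, SEIS_03 0.0 → max 0.0 km
Location D: residuals SEIS_01 4.6, SEIS_02 1.3, SEIS_03 18.2 → max 18.2 km
Only Location C has all residuals ≈ 0.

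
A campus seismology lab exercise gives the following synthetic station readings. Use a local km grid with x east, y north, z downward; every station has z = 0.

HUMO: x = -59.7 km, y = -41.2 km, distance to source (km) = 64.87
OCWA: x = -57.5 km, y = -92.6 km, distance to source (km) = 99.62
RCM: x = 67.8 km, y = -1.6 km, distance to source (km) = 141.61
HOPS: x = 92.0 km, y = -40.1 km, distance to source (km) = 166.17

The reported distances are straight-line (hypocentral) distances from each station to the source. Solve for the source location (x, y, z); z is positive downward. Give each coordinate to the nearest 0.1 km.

Each station gives a sphere (x−x_i)² + (y−y_i)² + z² = d_i² (stations at z=0).
Subtracting the HUMO sphere from OCWA and RCM: z² cancels, leaving linear equations in x and y:
4.4 x − 102.8 y = 903.45
255.0 x + 79.2 y = -16507.41
Solving: x ≈ -61.192, y ≈ -11.408 km (keep extra digits for the depth step; rounded: -61.2, -11.4).
Then from the HUMO sphere: z² = 64.87² − (x + 59.7)² − (y + 41.2)² with x = -61.192, y = -11.408, so z ≈ 57.605 ≈ 57.6 km.

(-61.2, -11.4, 57.6)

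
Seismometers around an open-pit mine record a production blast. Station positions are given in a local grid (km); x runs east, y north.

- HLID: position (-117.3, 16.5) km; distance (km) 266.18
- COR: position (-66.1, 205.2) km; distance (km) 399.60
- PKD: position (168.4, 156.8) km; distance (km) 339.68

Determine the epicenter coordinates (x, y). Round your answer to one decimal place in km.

Circle about each station: (x + 117.3)² + (y − 16.5)² = 266.18²; (x + 66.1)² + (y − 205.2)² = 399.60²; (x − 168.4)² + (y − 156.8)² = 339.68².
Subtracting pairs of circle equations eliminates x²+y² and gives linear equations (the radical axes):
102.4 x + 377.4 y = -56383.66
571.4 x + 280.6 y = -5617.45
Solving the 2×2 system: x ≈ 73.3, y ≈ -169.3 km.

x ≈ 73.3 km, y ≈ -169.3 km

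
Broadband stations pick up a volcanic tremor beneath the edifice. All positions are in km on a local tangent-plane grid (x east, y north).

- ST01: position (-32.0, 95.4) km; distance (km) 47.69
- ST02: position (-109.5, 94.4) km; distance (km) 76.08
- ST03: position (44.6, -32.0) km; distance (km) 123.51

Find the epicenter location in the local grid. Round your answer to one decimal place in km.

Circle about each station: (x + 32.0)² + (y − 95.4)² = 47.69²; (x + 109.5)² + (y − 94.4)² = 76.08²; (x − 44.6)² + (y + 32.0)² = 123.51².
Subtracting pairs of circle equations eliminates x²+y² and gives linear equations (the radical axes):
-155.0 x − 2.0 y = 7262.62
153.2 x − 254.8 y = -20092.38
Solving the 2×2 system: x ≈ -47.5, y ≈ 50.3 km.
Check against ST01 (with the unrounded x, y): √((x + 32.0)²+(y − 95.4)²) = 47.70 ≈ 47.69 km. ✓

x ≈ -47.5 km, y ≈ 50.3 km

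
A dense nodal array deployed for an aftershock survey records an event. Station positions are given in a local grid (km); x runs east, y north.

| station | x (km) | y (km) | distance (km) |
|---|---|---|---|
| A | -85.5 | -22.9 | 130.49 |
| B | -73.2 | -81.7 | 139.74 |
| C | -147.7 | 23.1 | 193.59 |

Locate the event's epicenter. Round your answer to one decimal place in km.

(43.8, -5.3)

Circle about each station: (x + 85.5)² + (y + 22.9)² = 130.49²; (x + 73.2)² + (y + 81.7)² = 139.74²; (x + 147.7)² + (y − 23.1)² = 193.59².
Subtracting the A equation from the B and C equations removes the quadratic terms:
24.6 x − 117.6 y = 1698.84
-124.4 x + 92.0 y = -5935.21
Solving the 2×2 system: x ≈ 43.8, y ≈ -5.3 km.
Check against A (with the unrounded x, y): √((x + 85.5)²+(y + 22.9)²) = 130.50 ≈ 130.49 km. ✓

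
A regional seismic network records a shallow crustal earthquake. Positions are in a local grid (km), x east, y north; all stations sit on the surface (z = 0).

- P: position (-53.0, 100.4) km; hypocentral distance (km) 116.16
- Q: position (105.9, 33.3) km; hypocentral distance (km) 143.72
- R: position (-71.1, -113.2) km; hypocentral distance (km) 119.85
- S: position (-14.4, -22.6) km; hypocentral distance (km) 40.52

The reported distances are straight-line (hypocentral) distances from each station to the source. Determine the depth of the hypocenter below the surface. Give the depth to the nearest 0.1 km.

z ≈ 35.2 km

Each station gives a sphere (x−x_i)² + (y−y_i)² + z² = d_i² (stations at z=0).
Subtracting the P sphere from Q and R: z² cancels, leaving linear equations in x and y:
317.8 x − 134.2 y = -7727.75
-36.2 x − 427.2 y = 4109.41
Solving: x ≈ -27.398, y ≈ -7.298 km (keep extra digits for the depth step; rounded: -27.4, -7.3).
Then from the P sphere: z² = 116.16² − (x + 53.0)² − (y − 100.4)² with x = -27.398, y = -7.298, so z ≈ 35.197 ≈ 35.2 km.
Check against S (with the unrounded solution): distance 40.52 ≈ 40.52 km. ✓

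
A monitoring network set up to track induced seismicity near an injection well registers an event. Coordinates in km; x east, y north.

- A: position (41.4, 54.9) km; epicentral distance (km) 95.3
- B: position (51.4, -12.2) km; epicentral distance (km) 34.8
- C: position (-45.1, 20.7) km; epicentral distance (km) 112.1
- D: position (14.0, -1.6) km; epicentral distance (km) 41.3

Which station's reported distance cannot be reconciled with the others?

C

Solve using three stations at a time. Using A, B, D (subtract circle equations pairwise → linear system) gives (x, y) ≈ (30.0, -39.7).
Distances from that point to each station vs reported:
  A: calculated 95.3 vs reported 95.3 → residual 0.0 km
  B: calculated 34.9 vs reported 34.8 → residual 0.1 km
  C: calculated 96.4 vs reported 112.1 → residual 15.7 km
  D: calculated 41.4 vs reported 41.3 → residual 0.1 km
A, B, D are mutually consistent (residuals ≈ 0); C is off by 15.7 km.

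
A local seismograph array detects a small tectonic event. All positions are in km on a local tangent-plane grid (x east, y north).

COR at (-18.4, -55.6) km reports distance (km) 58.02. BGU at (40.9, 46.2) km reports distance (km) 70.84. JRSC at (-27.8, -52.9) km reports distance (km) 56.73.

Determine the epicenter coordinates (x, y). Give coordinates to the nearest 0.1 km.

Circle about each station: (x + 18.4)² + (y + 55.6)² = 58.02²; (x − 40.9)² + (y − 46.2)² = 70.84²; (x + 27.8)² + (y + 52.9)² = 56.73².
Subtracting the COR equation from the BGU and JRSC equations removes the quadratic terms:
118.6 x + 203.6 y = -1274.66
-18.8 x + 5.4 y = 289.36
Solving the 2×2 system: x ≈ -14.7, y ≈ 2.3 km.

x ≈ -14.7 km, y ≈ 2.3 km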